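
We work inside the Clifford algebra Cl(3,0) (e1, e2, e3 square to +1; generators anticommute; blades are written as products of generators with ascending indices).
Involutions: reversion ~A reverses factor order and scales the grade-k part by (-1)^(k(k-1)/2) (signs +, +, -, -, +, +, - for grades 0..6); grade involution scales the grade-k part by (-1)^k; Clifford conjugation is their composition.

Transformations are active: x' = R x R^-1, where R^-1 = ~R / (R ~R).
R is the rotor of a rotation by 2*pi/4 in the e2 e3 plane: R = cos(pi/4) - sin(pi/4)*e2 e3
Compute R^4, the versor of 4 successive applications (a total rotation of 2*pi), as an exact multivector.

The rotor phase is half the rotation angle and phases add under composition, so 4 steps in the e2 e3 plane accumulate phase 4*(pi/4) = pi: R^4 = cos(pi) - sin(pi)*e2 e3.
cos(pi) = -1 and sin(pi) = 0, so R^4 = -1. The total rotation 2*pi is 1 full turn, so every vector returns to itself, yet the rotor is -1, on the OTHER sheet of the double cover (an odd number of 2*pi turns).
Answer: -1


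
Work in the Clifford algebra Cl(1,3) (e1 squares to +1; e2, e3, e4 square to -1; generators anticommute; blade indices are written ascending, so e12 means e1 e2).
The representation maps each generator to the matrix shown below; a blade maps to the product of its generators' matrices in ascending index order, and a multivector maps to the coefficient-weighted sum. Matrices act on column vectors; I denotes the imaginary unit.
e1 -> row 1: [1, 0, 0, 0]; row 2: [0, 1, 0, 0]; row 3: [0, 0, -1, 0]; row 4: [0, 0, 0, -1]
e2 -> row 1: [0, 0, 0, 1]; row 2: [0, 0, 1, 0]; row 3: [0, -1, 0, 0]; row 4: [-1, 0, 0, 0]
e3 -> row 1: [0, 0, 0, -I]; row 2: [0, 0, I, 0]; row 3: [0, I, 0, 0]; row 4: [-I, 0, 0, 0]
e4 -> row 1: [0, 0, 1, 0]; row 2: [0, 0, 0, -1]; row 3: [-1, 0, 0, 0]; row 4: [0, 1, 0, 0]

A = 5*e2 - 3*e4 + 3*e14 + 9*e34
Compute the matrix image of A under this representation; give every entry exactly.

Bivector images (products of the table entries): rho(e14) = rho(e1)rho(e4) = row 1: [0, 0, 1, 0]; row 2: [0, 0, 0, -1]; row 3: [1, 0, 0, 0]; row 4: [0, -1, 0, 0]; rho(e34) = rho(e3)rho(e4) = row 1: [0, -I, 0, 0]; row 2: [-I, 0, 0, 0]; row 3: [0, 0, 0, -I]; row 4: [0, 0, -I, 0].
M = (5)*rho(e2) + (-3)*rho(e4) + (3)*rho(e14) + (9)*rho(e34), summed entrywise:
Answer: row 1: [0, -9*I, 0, 5]; row 2: [-9*I, 0, 5, 0]; row 3: [6, -5, 0, -9*I]; row 4: [-5, -6, -9*I, 0]


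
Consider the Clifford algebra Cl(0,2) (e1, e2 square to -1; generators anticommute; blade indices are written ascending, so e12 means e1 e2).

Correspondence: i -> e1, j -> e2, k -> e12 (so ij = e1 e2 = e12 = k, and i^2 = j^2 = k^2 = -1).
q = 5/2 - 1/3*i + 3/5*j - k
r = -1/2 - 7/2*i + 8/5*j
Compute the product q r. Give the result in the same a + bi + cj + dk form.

In blades: q = 5/2 - 1/3*e1 + 3/5*e2 - e12, r = -1/2 - 7/2*e1 + 8/5*e2.
Distribute q over r term by term (generator squares from the signature, products reordered to ascending indices): (5/2)*r = -5/4 - 35/4*e1 + 4*e2; (-1/3*e1)*r = -7/6 + 1/6*e1 - 8/15*e12; (3/5*e2)*r = -24/25 - 3/10*e2 + 21/10*e12; (-e12)*r = 8/5*e1 + 7/2*e2 + 1/2*e12.
Sum: -1013/300 - 419/60*e1 + 36/5*e2 + 31/15*e12; translating back through the correspondence:
Answer: -1013/300 - 419/60*i + 36/5*j + 31/15*k


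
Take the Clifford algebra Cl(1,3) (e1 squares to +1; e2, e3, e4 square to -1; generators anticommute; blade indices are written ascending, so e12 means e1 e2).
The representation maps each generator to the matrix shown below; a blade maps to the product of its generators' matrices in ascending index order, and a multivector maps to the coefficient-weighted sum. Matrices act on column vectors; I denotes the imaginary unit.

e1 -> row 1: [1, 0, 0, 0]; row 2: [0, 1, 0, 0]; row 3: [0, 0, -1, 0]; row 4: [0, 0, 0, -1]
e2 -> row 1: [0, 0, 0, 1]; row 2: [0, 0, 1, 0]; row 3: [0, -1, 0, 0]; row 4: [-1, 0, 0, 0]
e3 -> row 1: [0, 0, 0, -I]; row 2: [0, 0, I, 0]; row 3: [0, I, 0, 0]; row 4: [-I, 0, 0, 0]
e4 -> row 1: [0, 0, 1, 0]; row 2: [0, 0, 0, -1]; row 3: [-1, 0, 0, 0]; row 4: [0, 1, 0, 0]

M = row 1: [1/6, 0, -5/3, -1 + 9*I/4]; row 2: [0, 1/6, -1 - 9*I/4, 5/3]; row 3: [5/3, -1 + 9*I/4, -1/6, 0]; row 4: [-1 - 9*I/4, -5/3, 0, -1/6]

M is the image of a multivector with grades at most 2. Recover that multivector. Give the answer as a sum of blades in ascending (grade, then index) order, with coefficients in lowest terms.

Method: the blade images are trace-orthogonal — tr(rho(e_A) rho(e_B)^-1) = 4 if A = B and 0 otherwise — and rho(e_A)^-1 = (e_A)^2 * rho(e_A) with (e_A)^2 = +1 or -1, so the coefficient of e_A in the preimage is (e_A)^2 * tr(M rho(e_A))/4.
Nonzero projections over blades of grade <= 2: e1: (e1)^2 = +1, tr(M rho(e1)) = 2/3, coefficient 1/6; e4: (e4)^2 = -1, tr(M rho(e4)) = 20/3, coefficient -5/3; e12: (e12)^2 = +1, tr(M rho(e12)) = -4, coefficient -1; e13: (e13)^2 = +1, tr(M rho(e13)) = -9, coefficient -9/4. Every other blade of grade <= 2 projects to 0.
Answer: 1/6*e1 - 5/3*e4 - e12 - 9/4*e13


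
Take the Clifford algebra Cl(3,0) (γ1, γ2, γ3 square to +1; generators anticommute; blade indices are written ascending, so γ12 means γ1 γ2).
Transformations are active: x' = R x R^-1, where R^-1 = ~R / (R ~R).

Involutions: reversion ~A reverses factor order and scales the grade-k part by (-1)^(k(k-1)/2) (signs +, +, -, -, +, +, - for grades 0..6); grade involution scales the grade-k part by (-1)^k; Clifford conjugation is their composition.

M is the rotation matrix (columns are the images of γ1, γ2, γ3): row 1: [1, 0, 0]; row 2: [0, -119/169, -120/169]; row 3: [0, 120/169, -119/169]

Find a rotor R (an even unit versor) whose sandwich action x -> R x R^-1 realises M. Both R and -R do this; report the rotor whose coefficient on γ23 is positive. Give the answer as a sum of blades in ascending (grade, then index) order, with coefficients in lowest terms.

Method: write R = a + b12*γ12 + b13*γ13 + b23*γ23 with a^2 + b12^2 + b13^2 + b23^2 = 1 (so R^-1 = ~R). Expanding the columns R e_j ~R gives tr M = 4a^2 - 1 and, from the antisymmetric part, M21 - M12 = -4a*b12, M13 - M31 = 4a*b13, M32 - M23 = -4a*b23.
Here tr M = -69/169, so a^2 = (1 + tr M)/4 = 25/169 and a = ±5/13. Taking a = 5/13: M21 - M12 = 0, M13 - M31 = 0, M32 - M23 = 240/169, giving b12 = 0, b13 = 0, b23 = -12/13, i.e. R = 5/13 - 12/13*γ23.
Its γ23 coefficient is negative, so report the other preimage -R.
Answer: -5/13 + 12/13*γ23. Sheet selection: the two-to-one cover makes ±R indistinguishable at the matrix level (trace -69/169), so uniqueness comes from the required sign on γ23.


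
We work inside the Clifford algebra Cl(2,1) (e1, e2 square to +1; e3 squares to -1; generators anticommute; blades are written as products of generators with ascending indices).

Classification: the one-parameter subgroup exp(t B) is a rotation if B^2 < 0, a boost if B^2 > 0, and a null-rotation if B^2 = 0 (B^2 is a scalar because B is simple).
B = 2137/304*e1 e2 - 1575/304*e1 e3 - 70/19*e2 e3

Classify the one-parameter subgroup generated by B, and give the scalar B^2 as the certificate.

B^2 term by term: the squares give (2137/304)^2*(e1 e2)^2 + (-1575/304)^2*(e1 e3)^2 + (-70/19)^2*(e2 e3)^2 = 4566769/92416*(-1) + 2480625/92416*(+1) + 4900/361*(+1) = -9 (each basis 2-blade squares to minus the product of its generators' squares); cross terms between blades sharing an index anticommute and cancel. So B^2 = -9.
Answer: rotation, certificate B^2 = -9. Why this suffices: the scalar -9 survives any versor conjugation, so its sign alone determines the class however B is presented.


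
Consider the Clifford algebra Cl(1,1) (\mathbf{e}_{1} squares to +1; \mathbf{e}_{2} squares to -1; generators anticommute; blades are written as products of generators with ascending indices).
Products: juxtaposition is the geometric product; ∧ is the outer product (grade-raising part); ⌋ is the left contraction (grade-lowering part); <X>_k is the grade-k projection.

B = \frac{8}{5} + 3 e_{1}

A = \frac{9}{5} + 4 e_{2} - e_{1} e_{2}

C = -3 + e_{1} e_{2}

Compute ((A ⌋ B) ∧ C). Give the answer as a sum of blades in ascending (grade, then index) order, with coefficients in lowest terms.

step 1: \frac{72}{25} + \frac{27}{5} e_{1}
step 2: -\frac{216}{25} - \frac{81}{5} e_{1} + \frac{72}{25} e_{1} e_{2}
Answer: -\frac{216}{25} - \frac{81}{5} e_{1} + \frac{72}{25} e_{1} e_{2}


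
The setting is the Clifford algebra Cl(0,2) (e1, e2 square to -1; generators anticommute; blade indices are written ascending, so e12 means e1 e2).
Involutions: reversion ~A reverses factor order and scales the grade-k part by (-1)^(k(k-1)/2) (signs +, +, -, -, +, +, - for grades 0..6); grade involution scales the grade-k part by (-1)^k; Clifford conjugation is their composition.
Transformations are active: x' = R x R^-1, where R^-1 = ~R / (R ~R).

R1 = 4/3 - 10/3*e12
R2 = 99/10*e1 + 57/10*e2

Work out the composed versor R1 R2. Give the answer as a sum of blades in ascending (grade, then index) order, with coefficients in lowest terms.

Distribute over the terms of R1 (each basis-blade product reordered to ascending indices, repeated generators contracted through their squares):
(4/3) R2 = 66/5*e1 + 38/5*e2
(-10/3*e12) R2 = 19*e1 - 33*e2
Summing the partial products and collecting blades:
Answer: 161/5*e1 - 127/5*e2


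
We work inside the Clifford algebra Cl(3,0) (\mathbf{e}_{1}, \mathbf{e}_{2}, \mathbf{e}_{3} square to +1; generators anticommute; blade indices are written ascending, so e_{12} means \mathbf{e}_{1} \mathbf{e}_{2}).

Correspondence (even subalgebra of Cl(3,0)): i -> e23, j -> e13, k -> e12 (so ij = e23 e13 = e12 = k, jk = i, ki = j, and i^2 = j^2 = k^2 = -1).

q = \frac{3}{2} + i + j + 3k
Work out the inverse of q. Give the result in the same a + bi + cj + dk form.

In blades: q = \frac{3}{2} + 3 e_{12} + e_{13} + e_{23}.
With qbar = \frac{3}{2} - 3 e_{12} - e_{13} - e_{23} (scalar fixed, mapped units negated), q qbar = \frac{53}{4} (the sum of squared coefficients), so q^-1 = qbar / (\frac{53}{4}) = \frac{6}{53} - \frac{12}{53} e_{12} - \frac{4}{53} e_{13} - \frac{4}{53} e_{23}; translating back:
Answer: \frac{6}{53} - \frac{4}{53}i - \frac{4}{53}j - \frac{12}{53}k


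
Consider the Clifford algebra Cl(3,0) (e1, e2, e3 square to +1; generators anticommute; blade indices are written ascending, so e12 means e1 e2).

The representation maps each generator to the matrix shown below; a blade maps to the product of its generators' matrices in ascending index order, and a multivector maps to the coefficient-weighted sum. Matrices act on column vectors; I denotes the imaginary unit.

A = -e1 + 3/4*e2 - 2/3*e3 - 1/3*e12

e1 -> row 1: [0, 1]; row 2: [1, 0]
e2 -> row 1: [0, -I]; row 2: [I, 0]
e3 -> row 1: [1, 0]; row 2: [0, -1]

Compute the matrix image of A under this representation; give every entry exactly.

Bivector images (products of the table entries): rho(e12) = rho(e1)rho(e2) = row 1: [I, 0]; row 2: [0, -I].
M = (-1)*rho(e1) + (3/4)*rho(e2) + (-2/3)*rho(e3) + (-1/3)*rho(e12), summed entrywise:
Answer: row 1: [-2/3 - I/3, -1 - 3*I/4]; row 2: [-1 + 3*I/4, 2/3 + I/3]


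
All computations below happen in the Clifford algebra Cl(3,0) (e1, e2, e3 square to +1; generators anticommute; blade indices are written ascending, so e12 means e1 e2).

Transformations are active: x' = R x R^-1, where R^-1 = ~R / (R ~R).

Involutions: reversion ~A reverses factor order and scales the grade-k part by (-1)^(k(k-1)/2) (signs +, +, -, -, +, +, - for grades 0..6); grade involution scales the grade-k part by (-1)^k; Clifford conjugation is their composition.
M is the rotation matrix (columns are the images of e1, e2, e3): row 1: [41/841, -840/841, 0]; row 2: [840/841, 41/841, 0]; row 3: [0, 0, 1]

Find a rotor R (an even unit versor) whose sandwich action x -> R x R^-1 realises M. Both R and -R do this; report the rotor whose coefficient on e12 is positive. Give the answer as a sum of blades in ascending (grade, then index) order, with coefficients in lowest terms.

Method: write R = a + b12*e12 + b13*e13 + b23*e23 with a^2 + b12^2 + b13^2 + b23^2 = 1 (so R^-1 = ~R). Expanding the columns R e_j ~R gives tr M = 4a^2 - 1 and, from the antisymmetric part, M21 - M12 = -4a*b12, M13 - M31 = 4a*b13, M32 - M23 = -4a*b23.
Here tr M = 923/841, so a^2 = (1 + tr M)/4 = 441/841 and a = ±21/29. Taking a = 21/29: M21 - M12 = 1680/841, M13 - M31 = 0, M32 - M23 = 0, giving b12 = -20/29, b13 = 0, b23 = 0, i.e. R = 21/29 - 20/29*e12.
Its e12 coefficient is negative, so report the other preimage -R.
Answer: -21/29 + 20/29*e12. Note: both R and -R realise this M (trace 923/841); the covering map identifies them, and the e12-coefficient sign is the tie-breaker.


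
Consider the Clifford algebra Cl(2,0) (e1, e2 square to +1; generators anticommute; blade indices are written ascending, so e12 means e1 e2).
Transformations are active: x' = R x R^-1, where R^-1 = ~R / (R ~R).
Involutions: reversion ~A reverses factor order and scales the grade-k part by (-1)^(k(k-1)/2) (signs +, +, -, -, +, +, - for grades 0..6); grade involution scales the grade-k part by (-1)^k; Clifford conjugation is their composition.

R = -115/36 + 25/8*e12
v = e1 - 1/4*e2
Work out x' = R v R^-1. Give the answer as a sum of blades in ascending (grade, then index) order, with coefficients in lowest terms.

~R = -115/36 - 25/8*e12, and R ~R = 103525/5184, so R^-1 = ~R / (103525/5184).
R v = -1145/288*e1 - 335/144*e2
Answer: 1126/4141*e1 + 16469/16564*e2


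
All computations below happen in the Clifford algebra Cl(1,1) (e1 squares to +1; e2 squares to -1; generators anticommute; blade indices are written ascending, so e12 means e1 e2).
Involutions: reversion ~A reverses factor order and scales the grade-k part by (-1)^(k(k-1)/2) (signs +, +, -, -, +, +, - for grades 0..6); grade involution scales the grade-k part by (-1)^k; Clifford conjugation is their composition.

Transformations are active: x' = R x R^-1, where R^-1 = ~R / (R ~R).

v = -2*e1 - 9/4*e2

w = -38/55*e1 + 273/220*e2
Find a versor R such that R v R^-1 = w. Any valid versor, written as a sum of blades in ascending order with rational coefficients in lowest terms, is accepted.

A norm check does it: q(v) = q(w) = -17/16, hence R = v + w = -148/55*e1 - 111/110*e2 realises the map — parallel part kept, (v - w)/2 negated, v carried to w.
Answer: -148/55*e1 - 111/110*e2


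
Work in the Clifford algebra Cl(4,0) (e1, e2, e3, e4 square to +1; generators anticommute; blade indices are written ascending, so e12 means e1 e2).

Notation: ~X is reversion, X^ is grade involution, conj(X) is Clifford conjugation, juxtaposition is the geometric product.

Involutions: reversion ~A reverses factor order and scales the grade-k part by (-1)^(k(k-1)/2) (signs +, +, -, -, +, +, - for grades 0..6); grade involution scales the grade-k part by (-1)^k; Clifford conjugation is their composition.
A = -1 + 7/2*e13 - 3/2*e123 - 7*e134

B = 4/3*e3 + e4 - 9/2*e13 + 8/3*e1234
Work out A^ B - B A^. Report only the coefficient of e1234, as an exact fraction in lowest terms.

first term: 63/4 + 14/3*e1 - 305/12*e2 - 4/3*e3 + 53/2*e4 + 2*e12 + 23/2*e13 - 28/3*e14 + 28/3*e24 + 7/2*e134 - 7/6*e1234
second term: 63/4 - 14/3*e1 + 143/12*e2 - 4/3*e3 + 69/2*e4 + 2*e12 + 23/2*e13 - 28/3*e14 + 28/3*e24 + 7/2*e134 - 25/6*e1234
Answer: 3


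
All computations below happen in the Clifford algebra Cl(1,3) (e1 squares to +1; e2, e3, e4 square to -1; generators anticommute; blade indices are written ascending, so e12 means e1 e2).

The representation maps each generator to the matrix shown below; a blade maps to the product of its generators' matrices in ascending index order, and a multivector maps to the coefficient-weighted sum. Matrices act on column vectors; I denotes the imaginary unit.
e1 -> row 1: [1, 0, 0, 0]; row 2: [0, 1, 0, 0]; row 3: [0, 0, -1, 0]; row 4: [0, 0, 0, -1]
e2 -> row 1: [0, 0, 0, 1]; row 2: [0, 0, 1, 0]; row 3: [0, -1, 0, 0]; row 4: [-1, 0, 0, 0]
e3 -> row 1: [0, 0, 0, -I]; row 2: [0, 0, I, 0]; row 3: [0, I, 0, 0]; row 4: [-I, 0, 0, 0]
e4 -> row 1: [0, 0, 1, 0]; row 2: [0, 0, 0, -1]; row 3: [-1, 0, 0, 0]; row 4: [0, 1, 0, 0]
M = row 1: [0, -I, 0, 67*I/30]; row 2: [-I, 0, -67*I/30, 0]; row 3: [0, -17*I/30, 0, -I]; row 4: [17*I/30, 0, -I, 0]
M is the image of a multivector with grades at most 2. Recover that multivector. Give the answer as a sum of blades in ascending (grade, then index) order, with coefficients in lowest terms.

Method: the blade images are trace-orthogonal — tr(rho(e_A) rho(e_B)^-1) = 4 if A = B and 0 otherwise — and rho(e_A)^-1 = (e_A)^2 * rho(e_A) with (e_A)^2 = +1 or -1, so the coefficient of e_A in the preimage is (e_A)^2 * tr(M rho(e_A))/4.
Nonzero projections over blades of grade <= 2: e3: (e3)^2 = -1, tr(M rho(e3)) = 28/5, coefficient -7/5; e13: (e13)^2 = +1, tr(M rho(e13)) = -10/3, coefficient -5/6; e34: (e34)^2 = -1, tr(M rho(e34)) = -4, coefficient 1. Every other blade of grade <= 2 projects to 0.
Answer: -7/5*e3 - 5/6*e13 + e34


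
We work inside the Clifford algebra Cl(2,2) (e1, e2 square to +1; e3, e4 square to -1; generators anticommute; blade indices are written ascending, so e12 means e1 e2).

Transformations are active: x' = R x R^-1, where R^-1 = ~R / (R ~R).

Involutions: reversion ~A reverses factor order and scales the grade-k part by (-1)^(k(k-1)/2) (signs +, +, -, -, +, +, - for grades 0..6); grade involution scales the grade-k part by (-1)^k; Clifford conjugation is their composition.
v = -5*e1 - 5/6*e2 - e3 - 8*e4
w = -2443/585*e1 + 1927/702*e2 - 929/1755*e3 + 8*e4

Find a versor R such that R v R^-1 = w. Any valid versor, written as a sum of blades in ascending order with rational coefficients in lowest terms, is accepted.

Sketch: the shared square -1415/36 makes R = v + w = -5368/585*e1 + 671/351*e2 - 2684/1755*e3 the natural versor; its sandwich fixes that direction, negates (v - w)/2, and sends v to w.
Answer: -5368/585*e1 + 671/351*e2 - 2684/1755*e3


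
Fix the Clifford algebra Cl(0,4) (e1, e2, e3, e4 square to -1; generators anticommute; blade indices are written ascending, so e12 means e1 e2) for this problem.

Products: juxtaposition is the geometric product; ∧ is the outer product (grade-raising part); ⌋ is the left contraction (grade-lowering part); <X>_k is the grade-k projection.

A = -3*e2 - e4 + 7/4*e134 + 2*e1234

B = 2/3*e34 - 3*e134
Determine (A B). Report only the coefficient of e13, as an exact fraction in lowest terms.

step 1: -21/4 - 7/6*e1 + 6*e2 - 2/3*e3 - 4/3*e12 - 3*e13 - 2*e234 - 9*e1234
Answer: -3


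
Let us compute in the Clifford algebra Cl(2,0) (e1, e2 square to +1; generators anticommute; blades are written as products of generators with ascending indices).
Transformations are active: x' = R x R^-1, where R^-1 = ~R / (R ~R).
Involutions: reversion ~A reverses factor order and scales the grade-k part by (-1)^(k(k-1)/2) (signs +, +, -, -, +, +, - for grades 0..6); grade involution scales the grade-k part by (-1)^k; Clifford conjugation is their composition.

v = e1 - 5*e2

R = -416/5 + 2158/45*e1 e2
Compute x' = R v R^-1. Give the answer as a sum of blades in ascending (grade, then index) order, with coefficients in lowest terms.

~R = -416/5 - 2158/45*e1 e2, and R ~R = 746980/81, so R^-1 = ~R / (746980/81).
R v = -14534/45*e1 + 16562/45*e2
Answer: 10259/2125*e1 - 3487/2125*e2


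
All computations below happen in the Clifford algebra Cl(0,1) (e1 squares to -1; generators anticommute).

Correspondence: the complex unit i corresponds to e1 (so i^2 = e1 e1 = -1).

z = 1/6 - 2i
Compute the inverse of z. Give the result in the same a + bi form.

In blades: z = 1/6 - 2*e1.
With qbar = 1/6 + 2*e1 (scalar fixed, mapped units negated), z qbar = 145/36 (the sum of squared coefficients), so z^-1 = qbar / (145/36) = 6/145 + 72/145*e1; translating back:
Answer: 6/145 + 72/145*i


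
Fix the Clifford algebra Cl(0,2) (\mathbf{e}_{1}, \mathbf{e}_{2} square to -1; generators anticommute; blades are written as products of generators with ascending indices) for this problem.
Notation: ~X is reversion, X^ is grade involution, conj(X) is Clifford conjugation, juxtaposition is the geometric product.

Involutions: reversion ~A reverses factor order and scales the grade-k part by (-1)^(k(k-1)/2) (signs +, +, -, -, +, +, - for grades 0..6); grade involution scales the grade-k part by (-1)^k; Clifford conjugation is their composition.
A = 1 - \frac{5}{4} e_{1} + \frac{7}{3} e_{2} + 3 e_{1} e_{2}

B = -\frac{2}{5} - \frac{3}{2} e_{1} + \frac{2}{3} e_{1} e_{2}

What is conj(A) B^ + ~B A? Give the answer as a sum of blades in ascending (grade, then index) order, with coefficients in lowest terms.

first term: -\frac{11}{40} - \frac{5}{9} e_{1} - \frac{22}{5} e_{2} + \frac{161}{30} e_{1} e_{2}
second term: -\frac{11}{40} + \frac{5}{9} e_{1} + \frac{22}{5} e_{2} - \frac{161}{30} e_{1} e_{2}
Answer: -\frac{11}{20}


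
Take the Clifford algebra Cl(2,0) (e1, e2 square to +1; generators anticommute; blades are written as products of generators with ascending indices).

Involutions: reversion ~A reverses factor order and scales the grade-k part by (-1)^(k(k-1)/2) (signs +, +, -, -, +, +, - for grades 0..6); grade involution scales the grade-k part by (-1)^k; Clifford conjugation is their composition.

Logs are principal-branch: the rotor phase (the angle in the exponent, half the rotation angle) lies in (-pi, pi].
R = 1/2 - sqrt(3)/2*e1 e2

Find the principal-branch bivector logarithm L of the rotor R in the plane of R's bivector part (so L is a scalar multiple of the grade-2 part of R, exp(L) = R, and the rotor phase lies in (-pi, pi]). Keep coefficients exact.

The scalar part of R is 1/2, which fixes the principal-branch rotor phase; the unit plane is then the bivector part divided by the sine of that phase, and L is that plane scaled by the phase.
Concretely: cos(phase) = 1/2 gives phase = ±pi/3, and since phase/sin(phase) is even the sign is immaterial: L = (phase/sin(phase)) * <R>_2 = (2*sqrt(3)*pi/9) * <R>_2.
Answer: -pi/3*e1 e2


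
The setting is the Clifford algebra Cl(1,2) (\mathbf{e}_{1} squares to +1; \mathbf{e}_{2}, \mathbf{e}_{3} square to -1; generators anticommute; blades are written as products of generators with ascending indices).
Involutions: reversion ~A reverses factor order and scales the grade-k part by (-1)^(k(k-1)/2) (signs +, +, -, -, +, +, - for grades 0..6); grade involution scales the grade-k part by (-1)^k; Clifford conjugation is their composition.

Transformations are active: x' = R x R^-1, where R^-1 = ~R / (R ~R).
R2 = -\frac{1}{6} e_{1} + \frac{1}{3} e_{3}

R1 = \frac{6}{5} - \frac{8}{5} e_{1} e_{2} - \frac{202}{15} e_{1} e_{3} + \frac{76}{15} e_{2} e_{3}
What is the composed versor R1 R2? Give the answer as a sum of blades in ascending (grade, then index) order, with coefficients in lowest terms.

Distribute over the terms of R2 (each basis-blade product reordered to ascending indices, repeated generators contracted through their squares):
R1 (-\frac{1}{6} e_{1}) = -\frac{1}{5} e_{1} - \frac{4}{15} e_{2} - \frac{101}{45} e_{3} - \frac{38}{45} e_{1} e_{2} e_{3}
R1 (\frac{1}{3} e_{3}) = \frac{202}{45} e_{1} - \frac{76}{45} e_{2} + \frac{2}{5} e_{3} - \frac{8}{15} e_{1} e_{2} e_{3}
Summing the partial products and collecting blades:
Answer: \frac{193}{45} e_{1} - \frac{88}{45} e_{2} - \frac{83}{45} e_{3} - \frac{62}{45} e_{1} e_{2} e_{3}


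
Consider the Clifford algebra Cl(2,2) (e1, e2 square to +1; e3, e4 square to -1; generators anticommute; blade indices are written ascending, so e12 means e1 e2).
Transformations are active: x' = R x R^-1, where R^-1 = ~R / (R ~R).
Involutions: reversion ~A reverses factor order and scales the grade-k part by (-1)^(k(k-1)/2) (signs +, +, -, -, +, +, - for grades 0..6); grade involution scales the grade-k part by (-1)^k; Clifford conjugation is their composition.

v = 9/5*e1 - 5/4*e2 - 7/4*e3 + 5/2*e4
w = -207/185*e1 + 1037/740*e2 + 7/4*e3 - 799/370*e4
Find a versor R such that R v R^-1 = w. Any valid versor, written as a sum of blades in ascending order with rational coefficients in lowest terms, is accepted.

Reasoning: v^2 = w^2 = -451/100 since conjugation preserves the quadratic form; R = v + w = 126/185*e1 + 28/185*e2 + 63/185*e4 is then valid when invertible, keeping its own part and reversing (v - w)/2.
Answer: 126/185*e1 + 28/185*e2 + 63/185*e4


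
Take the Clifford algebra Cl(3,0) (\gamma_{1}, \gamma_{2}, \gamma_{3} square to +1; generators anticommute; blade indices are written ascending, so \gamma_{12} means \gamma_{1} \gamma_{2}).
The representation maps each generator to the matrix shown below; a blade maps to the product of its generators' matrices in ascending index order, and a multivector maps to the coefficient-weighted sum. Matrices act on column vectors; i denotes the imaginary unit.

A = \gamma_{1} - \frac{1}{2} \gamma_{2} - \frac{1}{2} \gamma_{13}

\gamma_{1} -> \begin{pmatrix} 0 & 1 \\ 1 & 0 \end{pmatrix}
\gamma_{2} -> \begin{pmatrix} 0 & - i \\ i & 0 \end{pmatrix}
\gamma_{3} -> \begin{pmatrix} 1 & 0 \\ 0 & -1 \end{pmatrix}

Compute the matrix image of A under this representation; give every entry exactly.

Bivector images (products of the table entries): rho(\gamma_{13}) = rho(\gamma_{1})rho(\gamma_{3}) = \begin{pmatrix} 0 & -1 \\ 1 & 0 \end{pmatrix}.
M = (1)*rho(\gamma_{1}) + (-\frac{1}{2})*rho(\gamma_{2}) + (-\frac{1}{2})*rho(\gamma_{13}), summed entrywise:
Answer: \begin{pmatrix} 0 & \frac{3}{2} + \frac{i}{2} \\ \frac{1}{2} - \frac{i}{2} & 0 \end{pmatrix}


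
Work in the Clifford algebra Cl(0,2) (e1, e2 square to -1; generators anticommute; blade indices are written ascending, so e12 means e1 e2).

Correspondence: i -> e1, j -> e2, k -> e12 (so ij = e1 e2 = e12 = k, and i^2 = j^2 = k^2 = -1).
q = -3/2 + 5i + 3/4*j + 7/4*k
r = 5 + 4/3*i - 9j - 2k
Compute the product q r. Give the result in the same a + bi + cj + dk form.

In blades: q = -3/2 + 5*e1 + 3/4*e2 + 7/4*e12, r = 5 + 4/3*e1 - 9*e2 - 2*e12.
Distribute q over r term by term (generator squares from the signature, products reordered to ascending indices): (-3/2)*r = -15/2 - 2*e1 + 27/2*e2 + 3*e12; (5*e1)*r = -20/3 + 25*e1 + 10*e2 - 45*e12; (3/4*e2)*r = 27/4 - 3/2*e1 + 15/4*e2 - e12; (7/4*e12)*r = 7/2 + 63/4*e1 + 7/3*e2 + 35/4*e12.
Sum: -47/12 + 149/4*e1 + 355/12*e2 - 137/4*e12; translating back through the correspondence:
Answer: -47/12 + 149/4*i + 355/12*j - 137/4*k


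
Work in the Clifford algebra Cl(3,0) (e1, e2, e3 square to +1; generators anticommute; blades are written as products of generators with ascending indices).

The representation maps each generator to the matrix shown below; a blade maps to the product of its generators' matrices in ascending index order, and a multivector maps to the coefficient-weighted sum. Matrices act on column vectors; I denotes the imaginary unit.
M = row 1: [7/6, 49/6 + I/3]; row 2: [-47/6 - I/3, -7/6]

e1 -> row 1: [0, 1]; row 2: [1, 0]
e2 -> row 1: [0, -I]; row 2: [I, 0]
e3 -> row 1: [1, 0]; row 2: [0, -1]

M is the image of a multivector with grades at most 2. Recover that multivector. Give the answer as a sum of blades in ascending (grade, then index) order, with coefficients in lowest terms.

Method: 1, rho(e1), rho(e2), rho(e3) form a trace-orthogonal basis of the 2x2 complex matrices (tr(X Y) = 2 if X = Y, else 0), so M = m0*1 + m1*rho(e1) + m2*rho(e2) + m3*rho(e3) with m0 = tr(M)/2 = 0, m1 = tr(M rho(e1))/2 = 1/6, m2 = tr(M rho(e2))/2 = -1/3 + 8*I, m3 = tr(M rho(e3))/2 = 7/6.
Multiplying table entries, the bivector images are rho(e1 e2) = I*rho(e3), rho(e1 e3) = -I*rho(e2), rho(e2 e3) = I*rho(e1); with real blade coefficients the real parts of m0..m3 are the coefficients of 1, e1, e2, e3 and the imaginary parts give the bivectors (e2 e3: Im m1, e1 e3: -Im m2, e1 e2: Im m3).
Answer: 1/6*e1 - 1/3*e2 + 7/6*e3 - 8*e1 e3


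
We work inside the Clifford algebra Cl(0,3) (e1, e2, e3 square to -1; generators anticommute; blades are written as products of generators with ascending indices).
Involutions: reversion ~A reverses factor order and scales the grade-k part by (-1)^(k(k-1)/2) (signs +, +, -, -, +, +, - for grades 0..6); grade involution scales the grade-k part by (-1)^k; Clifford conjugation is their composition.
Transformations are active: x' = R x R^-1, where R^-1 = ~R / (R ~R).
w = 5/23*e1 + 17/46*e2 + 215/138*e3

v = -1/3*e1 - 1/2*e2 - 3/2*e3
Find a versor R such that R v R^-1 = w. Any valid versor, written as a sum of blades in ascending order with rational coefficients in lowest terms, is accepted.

Since q(v) = q(w) = -47/18, the sum R = v + w = -8/69*e1 - 3/23*e2 + 4/69*e3 does the job whenever invertible.
Answer: -8/69*e1 - 3/23*e2 + 4/69*e3


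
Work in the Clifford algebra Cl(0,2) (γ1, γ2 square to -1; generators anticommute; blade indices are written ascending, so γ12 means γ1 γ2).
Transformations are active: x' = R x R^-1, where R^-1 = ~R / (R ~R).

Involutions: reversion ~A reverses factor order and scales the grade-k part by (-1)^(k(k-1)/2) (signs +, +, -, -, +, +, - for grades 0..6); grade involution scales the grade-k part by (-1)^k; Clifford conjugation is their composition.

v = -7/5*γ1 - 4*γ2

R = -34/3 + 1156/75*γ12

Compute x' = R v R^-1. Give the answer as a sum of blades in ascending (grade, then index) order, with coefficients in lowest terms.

~R = -34/3 - 1156/75*γ12, and R ~R = 2058836/5625, so R^-1 = ~R / (2058836/5625).
R v = 1938/25*γ1 + 8908/375*γ2
Answer: -30283/8905*γ1 + 4504/1781*γ2


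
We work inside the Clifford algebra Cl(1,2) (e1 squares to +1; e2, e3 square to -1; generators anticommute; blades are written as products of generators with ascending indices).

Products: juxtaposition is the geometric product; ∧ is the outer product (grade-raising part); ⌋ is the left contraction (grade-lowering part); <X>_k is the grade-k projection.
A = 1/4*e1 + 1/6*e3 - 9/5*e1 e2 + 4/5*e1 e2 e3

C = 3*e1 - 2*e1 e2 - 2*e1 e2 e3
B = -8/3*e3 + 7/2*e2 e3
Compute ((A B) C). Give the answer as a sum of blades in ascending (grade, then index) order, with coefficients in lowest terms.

step 1: 4/9 - 14/5*e1 + 7/12*e2 + 32/15*e1 e2 + 169/30*e1 e3 + 227/40*e1 e2 e3
step 2: -79/60 + 1/6*e1 + 157/15*e2 - 1951/60*e3 - 95/36*e1 e2 - 7/6*e1 e3 + 1363/120*e2 e3 - 8/9*e1 e2 e3
Answer: -79/60 + 1/6*e1 + 157/15*e2 - 1951/60*e3 - 95/36*e1 e2 - 7/6*e1 e3 + 1363/120*e2 e3 - 8/9*e1 e2 e3


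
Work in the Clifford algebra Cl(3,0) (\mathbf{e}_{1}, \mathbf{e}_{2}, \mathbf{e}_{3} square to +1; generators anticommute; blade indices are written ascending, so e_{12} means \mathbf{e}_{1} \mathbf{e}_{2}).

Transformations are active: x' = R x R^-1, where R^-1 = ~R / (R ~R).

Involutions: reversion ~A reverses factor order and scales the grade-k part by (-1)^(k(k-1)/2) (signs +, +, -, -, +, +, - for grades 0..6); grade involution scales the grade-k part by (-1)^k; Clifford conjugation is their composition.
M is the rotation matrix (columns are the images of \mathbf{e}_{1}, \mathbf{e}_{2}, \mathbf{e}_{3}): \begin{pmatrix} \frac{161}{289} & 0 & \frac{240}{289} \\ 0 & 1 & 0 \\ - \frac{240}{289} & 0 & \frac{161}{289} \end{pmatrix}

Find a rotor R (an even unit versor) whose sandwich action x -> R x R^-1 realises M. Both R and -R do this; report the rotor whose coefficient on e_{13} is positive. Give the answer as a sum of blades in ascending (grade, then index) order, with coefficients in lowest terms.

Method: write R = a + b12*e_{12} + b13*e_{13} + b23*e_{23} with a^2 + b12^2 + b13^2 + b23^2 = 1 (so R^-1 = ~R). Expanding the columns R e_j ~R gives tr M = 4a^2 - 1 and, from the antisymmetric part, M21 - M12 = -4a*b12, M13 - M31 = 4a*b13, M32 - M23 = -4a*b23.
Here tr M = \frac{611}{289}, so a^2 = (1 + tr M)/4 = \frac{225}{289} and a = ±\frac{15}{17}. Taking a = \frac{15}{17}: M21 - M12 = 0, M13 - M31 = \frac{480}{289}, M32 - M23 = 0, giving b12 = 0, b13 = \frac{8}{17}, b23 = 0, i.e. R = \frac{15}{17} + \frac{8}{17} e_{13}.
Its e_{13} coefficient is already positive.
Answer: \frac{15}{17} + \frac{8}{17} e_{13}. Note: both R and -R realise this M (trace \frac{611}{289}); the covering map identifies them, and the e_{13}-coefficient sign is the tie-breaker.


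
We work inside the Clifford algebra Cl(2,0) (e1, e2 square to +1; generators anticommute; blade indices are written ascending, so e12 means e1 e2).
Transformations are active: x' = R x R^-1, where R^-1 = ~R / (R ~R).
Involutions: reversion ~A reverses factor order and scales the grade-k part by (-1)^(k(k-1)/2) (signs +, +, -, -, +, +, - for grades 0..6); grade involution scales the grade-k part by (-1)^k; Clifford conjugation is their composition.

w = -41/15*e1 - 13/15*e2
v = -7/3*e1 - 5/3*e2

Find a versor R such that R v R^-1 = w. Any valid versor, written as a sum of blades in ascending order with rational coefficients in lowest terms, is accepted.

Sketch: the shared square 74/9 makes R = v + w = -76/15*e1 - 38/15*e2 the natural versor; its sandwich fixes that direction, negates (v - w)/2, and sends v to w.
Answer: -76/15*e1 - 38/15*e2


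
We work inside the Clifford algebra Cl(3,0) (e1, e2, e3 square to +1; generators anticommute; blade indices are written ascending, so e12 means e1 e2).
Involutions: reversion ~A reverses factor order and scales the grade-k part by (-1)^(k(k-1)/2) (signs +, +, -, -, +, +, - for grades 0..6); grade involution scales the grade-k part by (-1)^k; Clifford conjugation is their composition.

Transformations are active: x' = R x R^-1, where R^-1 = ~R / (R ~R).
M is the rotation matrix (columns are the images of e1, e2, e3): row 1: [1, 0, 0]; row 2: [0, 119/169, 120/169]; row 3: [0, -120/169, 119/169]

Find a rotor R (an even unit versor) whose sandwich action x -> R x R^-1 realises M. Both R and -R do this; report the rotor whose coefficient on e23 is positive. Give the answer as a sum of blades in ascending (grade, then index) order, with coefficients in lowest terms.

Method: write R = a + b12*e12 + b13*e13 + b23*e23 with a^2 + b12^2 + b13^2 + b23^2 = 1 (so R^-1 = ~R). Expanding the columns R e_j ~R gives tr M = 4a^2 - 1 and, from the antisymmetric part, M21 - M12 = -4a*b12, M13 - M31 = 4a*b13, M32 - M23 = -4a*b23.
Here tr M = 407/169, so a^2 = (1 + tr M)/4 = 144/169 and a = ±12/13. Taking a = 12/13: M21 - M12 = 0, M13 - M31 = 0, M32 - M23 = -240/169, giving b12 = 0, b13 = 0, b23 = 5/13, i.e. R = 12/13 + 5/13*e23.
Its e23 coefficient is already positive.
Answer: 12/13 + 5/13*e23. Key observation: the double cover Spin(3) -> SO(3) sends R and -R to the same matrix (trace 407/169 here), so the stated sign of the e23 coefficient is what selects one sheet.


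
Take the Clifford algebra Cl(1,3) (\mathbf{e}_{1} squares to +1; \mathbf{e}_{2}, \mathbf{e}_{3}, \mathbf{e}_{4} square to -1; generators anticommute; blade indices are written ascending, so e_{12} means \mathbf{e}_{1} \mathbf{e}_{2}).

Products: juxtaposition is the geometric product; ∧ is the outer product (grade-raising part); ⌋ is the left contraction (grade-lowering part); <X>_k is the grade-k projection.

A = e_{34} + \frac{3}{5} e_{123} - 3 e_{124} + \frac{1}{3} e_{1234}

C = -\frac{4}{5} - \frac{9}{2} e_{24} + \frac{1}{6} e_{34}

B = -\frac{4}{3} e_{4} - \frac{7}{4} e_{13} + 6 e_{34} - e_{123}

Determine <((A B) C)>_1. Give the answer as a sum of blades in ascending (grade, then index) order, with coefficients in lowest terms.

step 1: -\frac{27}{5} + \frac{21}{20} e_{2} + \frac{4}{3} e_{3} - \frac{1}{3} e_{4} - 6 e_{12} - \frac{7}{4} e_{14} + \frac{7}{12} e_{24} - 3 e_{34} - \frac{158}{9} e_{123} - \frac{23}{5} e_{124} - \frac{21}{4} e_{234} - \frac{4}{5} e_{1234}
step 2: \frac{1489}{200} - \frac{207}{10} e_{1} + \frac{307}{200} e_{2} + \frac{8101}{360} e_{3} + \frac{1717}{360} e_{4} + \frac{1537}{120} e_{12} + \frac{397}{120} e_{13} - \frac{128}{5} e_{14} - \frac{965}{72} e_{23} + \frac{143}{6} e_{24} + \frac{3}{2} e_{34} + \frac{239}{18} e_{123} + \frac{4459}{675} e_{124} + 79 e_{134} + \frac{83}{8} e_{234} - \frac{9}{25} e_{1234}
step 3: -\frac{207}{10} e_{1} + \frac{307}{200} e_{2} + \frac{8101}{360} e_{3} + \frac{1717}{360} e_{4}
Answer: -\frac{207}{10} e_{1} + \frac{307}{200} e_{2} + \frac{8101}{360} e_{3} + \frac{1717}{360} e_{4}


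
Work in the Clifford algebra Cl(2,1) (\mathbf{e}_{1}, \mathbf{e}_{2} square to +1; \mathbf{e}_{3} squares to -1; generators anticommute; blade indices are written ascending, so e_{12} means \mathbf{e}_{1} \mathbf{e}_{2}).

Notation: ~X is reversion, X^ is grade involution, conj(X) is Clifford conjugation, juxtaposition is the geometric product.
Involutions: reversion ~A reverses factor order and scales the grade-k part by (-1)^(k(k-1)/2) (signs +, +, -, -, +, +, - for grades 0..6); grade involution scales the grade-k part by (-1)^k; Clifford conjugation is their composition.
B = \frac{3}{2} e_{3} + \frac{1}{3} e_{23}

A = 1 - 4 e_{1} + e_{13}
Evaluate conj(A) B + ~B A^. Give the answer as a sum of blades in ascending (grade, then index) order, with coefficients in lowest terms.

first term: \frac{3}{2} e_{1} + \frac{3}{2} e_{3} - \frac{1}{3} e_{12} + 6 e_{13} + \frac{1}{3} e_{23} + \frac{4}{3} e_{123}
second term: \frac{3}{2} e_{1} + \frac{3}{2} e_{3} + \frac{1}{3} e_{12} - 6 e_{13} - \frac{1}{3} e_{23} - \frac{4}{3} e_{123}
Answer: 3 e_{1} + 3 e_{3}


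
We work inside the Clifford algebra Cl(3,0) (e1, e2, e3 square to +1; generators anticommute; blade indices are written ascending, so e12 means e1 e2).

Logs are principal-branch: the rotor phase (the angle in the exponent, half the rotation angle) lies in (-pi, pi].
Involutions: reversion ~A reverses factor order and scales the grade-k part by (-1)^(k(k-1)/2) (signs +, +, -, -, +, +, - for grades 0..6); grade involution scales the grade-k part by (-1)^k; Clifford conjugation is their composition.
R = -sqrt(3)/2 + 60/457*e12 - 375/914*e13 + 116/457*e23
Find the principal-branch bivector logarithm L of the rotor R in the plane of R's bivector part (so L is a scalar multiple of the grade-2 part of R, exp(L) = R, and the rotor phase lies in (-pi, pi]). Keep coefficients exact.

The scalar part of R is -sqrt(3)/2, and that scalar determines the rotor phase on the principal branch; recovering the unit plane as bivector-part over sine of the phase gives L = phase * plane.
Concretely: cos(phase) = -sqrt(3)/2 gives phase = ±5*pi/6, and since phase/sin(phase) is even the sign is immaterial: L = (phase/sin(phase)) * <R>_2 = (5*pi/3) * <R>_2.
Answer: 100*pi/457*e12 - 625*pi/914*e13 + 580*pi/1371*e23


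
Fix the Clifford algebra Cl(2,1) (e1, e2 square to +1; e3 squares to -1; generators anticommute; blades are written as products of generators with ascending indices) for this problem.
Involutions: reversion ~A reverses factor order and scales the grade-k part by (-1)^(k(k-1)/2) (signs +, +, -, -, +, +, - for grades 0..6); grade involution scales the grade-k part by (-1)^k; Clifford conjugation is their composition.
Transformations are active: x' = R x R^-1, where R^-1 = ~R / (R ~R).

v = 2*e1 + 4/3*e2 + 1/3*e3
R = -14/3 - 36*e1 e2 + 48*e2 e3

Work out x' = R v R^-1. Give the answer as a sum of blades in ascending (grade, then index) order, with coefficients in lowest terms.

~R = -14/3 + 36*e1 e2 - 48*e2 e3, and R ~R = -8876/9, so R^-1 = ~R / (-8876/9).
R v = -172/3*e1 + 448/9*e2 - 590/9*e3 + 84*e1 e2 e3
Answer: 1786/317*e1 - 820/951*e2 + 4925/951*e3


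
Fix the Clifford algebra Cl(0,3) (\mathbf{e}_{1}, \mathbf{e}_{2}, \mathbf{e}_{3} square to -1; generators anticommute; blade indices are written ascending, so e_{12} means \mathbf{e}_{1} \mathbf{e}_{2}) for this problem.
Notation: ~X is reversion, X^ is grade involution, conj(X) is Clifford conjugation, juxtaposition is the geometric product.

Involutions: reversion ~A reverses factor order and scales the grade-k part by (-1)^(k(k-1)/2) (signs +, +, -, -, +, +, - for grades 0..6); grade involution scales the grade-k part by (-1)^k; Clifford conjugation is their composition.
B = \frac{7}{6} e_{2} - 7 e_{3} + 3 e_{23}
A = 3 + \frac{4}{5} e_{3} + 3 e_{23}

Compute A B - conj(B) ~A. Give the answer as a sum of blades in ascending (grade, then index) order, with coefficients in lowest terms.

first term: -\frac{17}{5} + \frac{269}{10} e_{2} - \frac{35}{2} e_{3} + \frac{121}{15} e_{23}
second term: -\frac{73}{5} - \frac{221}{10} e_{2} + \frac{35}{2} e_{3} - \frac{149}{15} e_{23}
Answer: \frac{56}{5} + 49 e_{2} - 35 e_{3} + 18 e_{23}


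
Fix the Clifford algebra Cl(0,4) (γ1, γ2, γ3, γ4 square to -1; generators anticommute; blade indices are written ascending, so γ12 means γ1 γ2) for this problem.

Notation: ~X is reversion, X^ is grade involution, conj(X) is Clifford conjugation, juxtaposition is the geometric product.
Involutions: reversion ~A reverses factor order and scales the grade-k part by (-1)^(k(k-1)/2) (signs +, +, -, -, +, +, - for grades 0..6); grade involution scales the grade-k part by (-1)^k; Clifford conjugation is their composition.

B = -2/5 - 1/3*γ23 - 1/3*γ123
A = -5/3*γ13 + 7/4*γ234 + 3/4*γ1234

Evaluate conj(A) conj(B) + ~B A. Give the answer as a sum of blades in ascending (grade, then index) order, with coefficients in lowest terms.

first term: -5/9*γ2 - 1/3*γ4 + 5/9*γ12 - 2/3*γ13 - 5/6*γ14 - 7/10*γ234 - 3/10*γ1234
second term: -5/9*γ2 - 1/3*γ4 + 5/9*γ12 + 2/3*γ13 - 5/6*γ14 - 7/10*γ234 - 3/10*γ1234
Answer: -10/9*γ2 - 2/3*γ4 + 10/9*γ12 - 5/3*γ14 - 7/5*γ234 - 3/5*γ1234
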